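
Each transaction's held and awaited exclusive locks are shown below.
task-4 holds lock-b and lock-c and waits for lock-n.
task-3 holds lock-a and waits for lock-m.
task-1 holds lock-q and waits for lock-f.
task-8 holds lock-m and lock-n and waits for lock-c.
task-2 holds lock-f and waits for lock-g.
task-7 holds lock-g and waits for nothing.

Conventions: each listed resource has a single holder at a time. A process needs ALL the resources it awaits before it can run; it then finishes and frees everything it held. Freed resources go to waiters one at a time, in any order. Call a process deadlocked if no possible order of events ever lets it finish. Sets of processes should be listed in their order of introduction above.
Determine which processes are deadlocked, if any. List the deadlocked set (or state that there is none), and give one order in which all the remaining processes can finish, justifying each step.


The deadlocked set is task-4, task-3 and task-8.
Key observation: nobody on the ring task-4 -> task-8 -> task-4 can start until another member finishes, which never happens; task-3 waits into the deadlock from upstream.
A valid finishing order for the others: task-7, task-2, task-1.
Check, step by step:
  run task-7 (it waits on nothing); releases lock-g
  run task-2 (all its waits — lock-g — are resolved); releases lock-f
  run task-1 (all its waits — lock-f — are resolved); releases lock-q


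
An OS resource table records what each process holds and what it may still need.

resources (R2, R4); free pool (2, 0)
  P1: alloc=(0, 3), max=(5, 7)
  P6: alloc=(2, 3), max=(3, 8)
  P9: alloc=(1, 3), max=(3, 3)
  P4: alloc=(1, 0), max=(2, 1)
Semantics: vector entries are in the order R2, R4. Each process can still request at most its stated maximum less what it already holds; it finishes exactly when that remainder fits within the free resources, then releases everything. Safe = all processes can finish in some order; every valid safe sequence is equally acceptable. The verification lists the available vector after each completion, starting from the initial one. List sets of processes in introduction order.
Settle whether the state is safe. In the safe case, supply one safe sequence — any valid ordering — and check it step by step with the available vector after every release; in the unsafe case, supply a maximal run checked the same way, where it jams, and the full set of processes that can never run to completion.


UNSAFE — no complete ordering exists.
Key observation: once P9, P4 finish, the pool peaks at (4, 3) — and every remaining process still needs more R4 than that.
Going as far as possible: P9, P4; after that, nothing fits. Check, step by step:
  pool = (2, 0)
  run P9 (needs (2, 0), free (2, 0)); after release of (1, 3) the pool is (3, 3)
  run P4 (needs (1, 1), free (3, 3)); after release of (1, 0) the pool is (4, 3)
  P1 still needs (5, 4) but only (4, 3) is free — short on R2 and R4
  P6 still needs (1, 5) but only (4, 3) is free — short on R4
Never able to finish: P1 and P6.


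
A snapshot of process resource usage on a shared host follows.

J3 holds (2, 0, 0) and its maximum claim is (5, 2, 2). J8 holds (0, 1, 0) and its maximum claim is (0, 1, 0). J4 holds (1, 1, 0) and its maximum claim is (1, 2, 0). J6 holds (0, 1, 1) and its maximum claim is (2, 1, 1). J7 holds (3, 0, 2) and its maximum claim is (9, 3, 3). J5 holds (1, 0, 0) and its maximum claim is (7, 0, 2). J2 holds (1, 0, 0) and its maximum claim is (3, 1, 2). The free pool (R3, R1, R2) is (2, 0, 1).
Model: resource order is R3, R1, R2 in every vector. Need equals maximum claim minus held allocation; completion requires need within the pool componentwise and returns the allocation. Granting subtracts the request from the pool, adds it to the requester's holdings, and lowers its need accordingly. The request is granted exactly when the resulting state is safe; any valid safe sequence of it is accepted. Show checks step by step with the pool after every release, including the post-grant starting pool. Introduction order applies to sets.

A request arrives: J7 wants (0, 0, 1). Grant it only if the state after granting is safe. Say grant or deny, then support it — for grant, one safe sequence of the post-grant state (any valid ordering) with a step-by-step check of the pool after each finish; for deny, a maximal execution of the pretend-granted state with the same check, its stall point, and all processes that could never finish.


DENY — the pretend-granted state is unsafe.
Key observation: after J6, J8, J4 the pool peaks at (3, 3, 1), and each blocked process is short somewhere: J3 on R2; J7 on R3; J5 on R3, R2; J2 on R2.
After a pretend grant, a maximal execution: J6, J8, J4 — then nothing else fits. Check, step by step:
  pool = (2, 0, 0)
  run J6 (needs (2, 0, 0), free (2, 0, 0)); after release of (0, 1, 1) the pool is (2, 1, 1)
  run J8 (needs (0, 0, 0), free (2, 1, 1)); after release of (0, 1, 0) the pool is (2, 2, 1)
  run J4 (needs (0, 1, 0), free (2, 2, 1)); after release of (1, 1, 0) the pool is (3, 3, 1)
  blocked: J3 wants (3, 2, 2), pool (3, 3, 1) — not enough R2
  blocked: J7 wants (6, 3, 0), pool (3, 3, 1) — not enough R3
  blocked: J5 wants (6, 0, 2), pool (3, 3, 1) — not enough R3 and R2
  blocked: J2 wants (2, 1, 2), pool (3, 3, 1) — not enough R2
Processes that could never finish after the grant: J3, J7, J5 and J2.


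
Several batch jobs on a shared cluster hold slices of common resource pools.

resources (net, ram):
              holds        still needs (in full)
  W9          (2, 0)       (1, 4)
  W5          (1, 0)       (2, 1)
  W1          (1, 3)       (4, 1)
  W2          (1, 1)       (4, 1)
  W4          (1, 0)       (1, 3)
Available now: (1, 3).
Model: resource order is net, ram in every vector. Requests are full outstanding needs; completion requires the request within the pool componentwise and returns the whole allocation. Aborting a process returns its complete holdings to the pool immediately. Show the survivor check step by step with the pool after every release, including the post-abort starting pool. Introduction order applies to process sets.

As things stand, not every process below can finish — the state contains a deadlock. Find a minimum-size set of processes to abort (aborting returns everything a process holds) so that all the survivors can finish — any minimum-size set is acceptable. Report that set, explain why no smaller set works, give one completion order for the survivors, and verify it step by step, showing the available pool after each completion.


The answer: abort W1.
Key observation: W9 was stuck for good until W1 gave back (1, 3); in the order shown it finishes at step 2.
Why nothing smaller works: aborting no one leaves the state deadlocked as given.
The survivors complete as W4, W9, W5, W2. Step-by-step check (starting from the post-abort pool):
  pool = (2, 6)
  run W4 (needs (1, 3), free (2, 6)); after release of (1, 0) the pool is (3, 6)
  run W9 (needs (1, 4), free (3, 6)); after release of (2, 0) the pool is (5, 6)
  run W5 (needs (2, 1), free (5, 6)); after release of (1, 0) the pool is (6, 6)
  run W2 (needs (4, 1), free (6, 6)); after release of (1, 1) the pool is (7, 7)


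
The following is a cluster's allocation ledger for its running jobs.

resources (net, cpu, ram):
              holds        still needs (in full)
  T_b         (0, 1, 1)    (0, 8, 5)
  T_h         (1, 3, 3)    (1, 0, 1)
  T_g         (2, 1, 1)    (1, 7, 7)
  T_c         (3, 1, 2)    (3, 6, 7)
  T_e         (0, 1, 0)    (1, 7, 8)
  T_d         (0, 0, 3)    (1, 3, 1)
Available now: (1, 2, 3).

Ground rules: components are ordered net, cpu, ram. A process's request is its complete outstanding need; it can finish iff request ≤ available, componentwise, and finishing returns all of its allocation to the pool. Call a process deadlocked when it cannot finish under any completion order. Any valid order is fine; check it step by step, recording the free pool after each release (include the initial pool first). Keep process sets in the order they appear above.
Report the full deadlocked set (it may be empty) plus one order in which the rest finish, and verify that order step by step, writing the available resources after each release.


Deadlocked: T_b, T_g, T_c and T_e.
Key observation: after T_h, T_d complete, (2, 5, 9) is the best the pool ever gets, yet each leftover process wants more cpu.
One completion order for the rest: T_h, T_d. Verifying each step:
  pool = (1, 2, 3)
  T_h needs (1, 0, 1) <= (1, 2, 3) -> finishes; pool += (1, 3, 3) = (2, 5, 6)
  T_d needs (1, 3, 1) <= (2, 5, 6) -> finishes; pool += (0, 0, 3) = (2, 5, 9)
The stuck group stays short no matter what:
  T_b still needs (0, 8, 5) but only (2, 5, 9) is free — short on cpu
  T_g still needs (1, 7, 7) but only (2, 5, 9) is free — short on cpu
  T_c still needs (3, 6, 7) but only (2, 5, 9) is free — short on net and cpu
  T_e still needs (1, 7, 8) but only (2, 5, 9) is free — short on cpu


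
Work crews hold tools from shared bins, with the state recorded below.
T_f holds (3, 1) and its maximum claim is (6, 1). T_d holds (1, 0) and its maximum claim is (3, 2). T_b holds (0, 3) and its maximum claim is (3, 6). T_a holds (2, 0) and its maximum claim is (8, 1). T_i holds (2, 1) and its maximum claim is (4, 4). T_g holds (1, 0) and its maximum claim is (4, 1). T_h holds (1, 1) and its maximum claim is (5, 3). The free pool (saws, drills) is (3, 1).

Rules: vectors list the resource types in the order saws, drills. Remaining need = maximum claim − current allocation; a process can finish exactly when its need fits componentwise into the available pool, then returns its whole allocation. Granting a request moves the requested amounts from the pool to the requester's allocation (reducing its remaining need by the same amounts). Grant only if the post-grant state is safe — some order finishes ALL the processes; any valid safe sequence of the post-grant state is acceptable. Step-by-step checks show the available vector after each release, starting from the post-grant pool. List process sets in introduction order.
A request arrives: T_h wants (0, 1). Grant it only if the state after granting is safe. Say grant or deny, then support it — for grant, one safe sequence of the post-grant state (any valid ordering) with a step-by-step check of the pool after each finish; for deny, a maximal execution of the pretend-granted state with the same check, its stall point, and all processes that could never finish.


GRANT. The post-grant state is safe; one safe sequence: T_f, T_h, T_i, T_a, T_g, T_d, T_b.
Key observation: with (3, 0) left after the transfer, T_f can run at once — the state stays safe.
Verifying the post-grant state step by step:
  pool = (3, 0)
  T_f: need (3, 0) fits (3, 0); releases (3, 1), pool now (6, 1)
  T_h: need (4, 1) fits (6, 1); releases (1, 2), pool now (7, 3)
  T_i: need (2, 3) fits (7, 3); releases (2, 1), pool now (9, 4)
  T_a: need (6, 1) fits (9, 4); releases (2, 0), pool now (11, 4)
  T_g: need (3, 1) fits (11, 4); releases (1, 0), pool now (12, 4)
  T_d: need (2, 2) fits (12, 4); releases (1, 0), pool now (13, 4)
  T_b: need (3, 3) fits (13, 4); releases (0, 3), pool now (13, 7)


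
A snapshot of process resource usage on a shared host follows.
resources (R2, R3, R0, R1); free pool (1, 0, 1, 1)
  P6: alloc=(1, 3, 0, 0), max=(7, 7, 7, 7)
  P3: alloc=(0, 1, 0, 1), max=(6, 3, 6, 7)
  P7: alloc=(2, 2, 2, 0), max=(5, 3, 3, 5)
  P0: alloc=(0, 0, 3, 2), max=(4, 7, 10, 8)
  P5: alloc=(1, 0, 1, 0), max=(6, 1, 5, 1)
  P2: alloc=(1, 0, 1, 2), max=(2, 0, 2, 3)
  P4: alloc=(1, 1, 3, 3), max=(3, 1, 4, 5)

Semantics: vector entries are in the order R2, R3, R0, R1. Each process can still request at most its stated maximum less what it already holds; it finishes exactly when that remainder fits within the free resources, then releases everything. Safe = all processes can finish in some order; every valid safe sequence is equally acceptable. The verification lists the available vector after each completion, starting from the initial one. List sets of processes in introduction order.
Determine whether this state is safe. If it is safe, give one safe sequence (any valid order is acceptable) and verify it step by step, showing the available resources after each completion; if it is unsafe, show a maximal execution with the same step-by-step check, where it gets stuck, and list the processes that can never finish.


SAFE, for example via the order P2, P4, P7, P5, P3, P6, P0.
Key observation: P2 marks the first exact bind of the order: its need (1, 0, 1, 1) fits the free (1, 0, 1, 1) with zero slack on a requested resource.
Check, step by step:
  pool = (1, 0, 1, 1)
  run P2 (needs (1, 0, 1, 1), free (1, 0, 1, 1)); after release of (1, 0, 1, 2) the pool is (2, 0, 2, 3)
  run P4 (needs (2, 0, 1, 2), free (2, 0, 2, 3)); after release of (1, 1, 3, 3) the pool is (3, 1, 5, 6)
  run P7 (needs (3, 1, 1, 5), free (3, 1, 5, 6)); after release of (2, 2, 2, 0) the pool is (5, 3, 7, 6)
  run P5 (needs (5, 1, 4, 1), free (5, 3, 7, 6)); after release of (1, 0, 1, 0) the pool is (6, 3, 8, 6)
  run P3 (needs (6, 2, 6, 6), free (6, 3, 8, 6)); after release of (0, 1, 0, 1) the pool is (6, 4, 8, 7)
  run P6 (needs (6, 4, 7, 7), free (6, 4, 8, 7)); after release of (1, 3, 0, 0) the pool is (7, 7, 8, 7)
  run P0 (needs (4, 7, 7, 6), free (7, 7, 8, 7)); after release of (0, 0, 3, 2) the pool is (7, 7, 11, 9)


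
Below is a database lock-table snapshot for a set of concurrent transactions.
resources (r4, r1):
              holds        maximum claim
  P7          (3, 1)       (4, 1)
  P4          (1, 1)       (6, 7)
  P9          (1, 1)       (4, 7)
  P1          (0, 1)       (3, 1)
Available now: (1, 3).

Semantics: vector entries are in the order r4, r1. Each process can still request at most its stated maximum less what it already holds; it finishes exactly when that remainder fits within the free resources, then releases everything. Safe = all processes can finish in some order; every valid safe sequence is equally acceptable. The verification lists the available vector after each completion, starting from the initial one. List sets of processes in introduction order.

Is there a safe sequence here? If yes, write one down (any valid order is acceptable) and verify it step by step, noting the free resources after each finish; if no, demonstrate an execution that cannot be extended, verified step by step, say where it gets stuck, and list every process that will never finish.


UNSAFE.
Key observation: once P7, P1 finish, the pool peaks at (4, 5) — and every remaining process still needs more r1 than that.
Going as far as possible: P7, P1; after that, nothing fits. Walking it through:
  pool = (1, 3)
  P7: need (1, 0) fits (1, 3); releases (3, 1), pool now (4, 4)
  P1: need (3, 0) fits (4, 4); releases (0, 1), pool now (4, 5)
  P4 still needs (5, 6) but only (4, 5) is free — short on r4 and r1
  P9 still needs (3, 6) but only (4, 5) is free — short on r1
Never able to finish: P4 and P9.


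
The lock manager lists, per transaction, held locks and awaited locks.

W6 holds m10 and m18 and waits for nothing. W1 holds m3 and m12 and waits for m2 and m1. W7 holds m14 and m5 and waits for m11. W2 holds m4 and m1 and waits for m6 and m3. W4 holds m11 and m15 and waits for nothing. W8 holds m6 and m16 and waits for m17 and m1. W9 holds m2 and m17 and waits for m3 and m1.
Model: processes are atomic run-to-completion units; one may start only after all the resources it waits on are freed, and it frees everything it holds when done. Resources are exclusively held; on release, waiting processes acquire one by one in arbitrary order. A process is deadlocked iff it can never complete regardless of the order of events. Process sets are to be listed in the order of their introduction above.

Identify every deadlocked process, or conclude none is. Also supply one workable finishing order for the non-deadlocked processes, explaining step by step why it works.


Deadlocked: W1, W2, W8 and W9.
Key observation: W1 -> W2 -> W1 is a circular wait — nothing in it can go first; W8 and W9 are caught in further circular waits.
A valid finishing order for the others: W6, W4, W7.
Verifying each step:
  run W6 (it waits on nothing); releases m10 and m18
  run W4 (it waits on nothing); releases m11 and m15
  W7 waits on m11 — all released -> runs and releases m14 and m5


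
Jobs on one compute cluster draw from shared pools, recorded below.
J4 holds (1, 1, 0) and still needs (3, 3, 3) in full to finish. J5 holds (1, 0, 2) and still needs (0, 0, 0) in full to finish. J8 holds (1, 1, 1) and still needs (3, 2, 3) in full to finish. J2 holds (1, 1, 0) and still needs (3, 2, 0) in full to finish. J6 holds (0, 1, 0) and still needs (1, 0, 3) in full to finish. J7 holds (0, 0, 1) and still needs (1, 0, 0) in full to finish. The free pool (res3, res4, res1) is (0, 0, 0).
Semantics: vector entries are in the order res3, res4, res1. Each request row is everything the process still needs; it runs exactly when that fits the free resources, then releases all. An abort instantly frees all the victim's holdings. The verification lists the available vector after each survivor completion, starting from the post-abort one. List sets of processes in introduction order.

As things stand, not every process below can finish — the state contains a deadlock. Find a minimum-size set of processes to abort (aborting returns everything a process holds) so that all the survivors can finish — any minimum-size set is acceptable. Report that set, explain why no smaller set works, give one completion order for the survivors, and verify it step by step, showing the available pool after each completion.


The answer: abort J4 and J8.
Key observation: aborting J4 and J8 returns (2, 2, 1), and J2 — hopeless before — runs at step 3 with the returned capacity in the pool.
No one abort is enough; case by case: J4 alone leaves J8 blocked (short on res3); J5 alone leaves J4 blocked (short on res3 and res4); J8 alone leaves J4 blocked (short on res3 and res4); J2 alone leaves J4 blocked (short on res3 and res4); J6 alone leaves J4 blocked (short on res3 and res4); J7 alone leaves J4 blocked (short on res3 and res4).
One survivor order: J5, J6, J2, J7. Check, step by step (post-abort pool first):
  pool = (2, 2, 1)
  J5 needs (0, 0, 0) <= (2, 2, 1) -> finishes; pool += (1, 0, 2) = (3, 2, 3)
  J6 needs (1, 0, 3) <= (3, 2, 3) -> finishes; pool += (0, 1, 0) = (3, 3, 3)
  J2 needs (3, 2, 0) <= (3, 3, 3) -> finishes; pool += (1, 1, 0) = (4, 4, 3)
  J7 needs (1, 0, 0) <= (4, 4, 3) -> finishes; pool += (0, 0, 1) = (4, 4, 4)


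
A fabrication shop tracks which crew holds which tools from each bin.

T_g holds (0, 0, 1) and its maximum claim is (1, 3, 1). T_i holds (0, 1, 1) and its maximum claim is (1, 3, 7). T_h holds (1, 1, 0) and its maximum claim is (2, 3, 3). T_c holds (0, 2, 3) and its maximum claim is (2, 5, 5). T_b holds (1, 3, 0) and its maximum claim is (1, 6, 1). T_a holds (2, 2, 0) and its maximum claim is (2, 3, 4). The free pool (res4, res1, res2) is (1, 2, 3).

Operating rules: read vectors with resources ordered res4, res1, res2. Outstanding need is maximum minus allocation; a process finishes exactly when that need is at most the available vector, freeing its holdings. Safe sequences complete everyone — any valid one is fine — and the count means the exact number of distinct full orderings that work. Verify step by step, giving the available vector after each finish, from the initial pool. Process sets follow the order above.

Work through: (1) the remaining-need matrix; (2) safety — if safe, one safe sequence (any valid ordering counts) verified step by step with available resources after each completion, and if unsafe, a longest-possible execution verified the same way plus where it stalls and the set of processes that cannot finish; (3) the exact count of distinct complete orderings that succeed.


(1) Need matrix, components ordered res4, res1, res2:
  T_g: (1, 3, 0)
  T_i: (1, 2, 6)
  T_h: (1, 2, 3)
  T_c: (2, 3, 2)
  T_b: (0, 3, 1)
  T_a: (0, 1, 4)
(2) SAFE — a valid safe sequence is T_h, T_g, T_c, T_i, T_a, T_b.
Key observation: T_h marks the first exact bind of the order: its need (1, 2, 3) fits the free (1, 2, 3) with zero slack on a requested resource.
Check, step by step:
  pool = (1, 2, 3)
  run T_h (needs (1, 2, 3), free (1, 2, 3)); after release of (1, 1, 0) the pool is (2, 3, 3)
  run T_g (needs (1, 3, 0), free (2, 3, 3)); after release of (0, 0, 1) the pool is (2, 3, 4)
  run T_c (needs (2, 3, 2), free (2, 3, 4)); after release of (0, 2, 3) the pool is (2, 5, 7)
  run T_i (needs (1, 2, 6), free (2, 5, 7)); after release of (0, 1, 1) the pool is (2, 6, 8)
  run T_a (needs (0, 1, 4), free (2, 6, 8)); after release of (2, 2, 0) the pool is (4, 8, 8)
  run T_b (needs (0, 3, 1), free (4, 8, 8)); after release of (1, 3, 0) the pool is (5, 11, 8)
(3) Precisely 45 of the possible complete orderings are safe sequences.


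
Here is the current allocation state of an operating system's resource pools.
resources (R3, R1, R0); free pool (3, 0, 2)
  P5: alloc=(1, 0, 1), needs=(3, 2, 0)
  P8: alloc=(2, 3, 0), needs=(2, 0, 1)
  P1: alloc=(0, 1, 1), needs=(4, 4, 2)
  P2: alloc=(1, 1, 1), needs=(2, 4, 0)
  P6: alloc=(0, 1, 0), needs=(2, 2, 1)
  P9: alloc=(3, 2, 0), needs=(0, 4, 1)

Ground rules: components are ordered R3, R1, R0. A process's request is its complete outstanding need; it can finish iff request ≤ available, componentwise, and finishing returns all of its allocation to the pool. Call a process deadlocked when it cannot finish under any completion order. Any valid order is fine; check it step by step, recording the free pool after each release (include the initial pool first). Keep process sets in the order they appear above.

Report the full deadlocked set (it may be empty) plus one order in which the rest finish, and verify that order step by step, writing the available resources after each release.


The deadlocked set is empty.
Key observation: P8 fits the free pool immediately, and its release cascades until everyone finishes.
A valid finishing order for the others: P8, P6, P5, P1, P2, P9. Step-by-step check:
  pool = (3, 0, 2)
  P8: need (2, 0, 1) fits (3, 0, 2); releases (2, 3, 0), pool now (5, 3, 2)
  P6: need (2, 2, 1) fits (5, 3, 2); releases (0, 1, 0), pool now (5, 4, 2)
  P5: need (3, 2, 0) fits (5, 4, 2); releases (1, 0, 1), pool now (6, 4, 3)
  P1: need (4, 4, 2) fits (6, 4, 3); releases (0, 1, 1), pool now (6, 5, 4)
  P2: need (2, 4, 0) fits (6, 5, 4); releases (1, 1, 1), pool now (7, 6, 5)
  P9: need (0, 4, 1) fits (7, 6, 5); releases (3, 2, 0), pool now (10, 8, 5)


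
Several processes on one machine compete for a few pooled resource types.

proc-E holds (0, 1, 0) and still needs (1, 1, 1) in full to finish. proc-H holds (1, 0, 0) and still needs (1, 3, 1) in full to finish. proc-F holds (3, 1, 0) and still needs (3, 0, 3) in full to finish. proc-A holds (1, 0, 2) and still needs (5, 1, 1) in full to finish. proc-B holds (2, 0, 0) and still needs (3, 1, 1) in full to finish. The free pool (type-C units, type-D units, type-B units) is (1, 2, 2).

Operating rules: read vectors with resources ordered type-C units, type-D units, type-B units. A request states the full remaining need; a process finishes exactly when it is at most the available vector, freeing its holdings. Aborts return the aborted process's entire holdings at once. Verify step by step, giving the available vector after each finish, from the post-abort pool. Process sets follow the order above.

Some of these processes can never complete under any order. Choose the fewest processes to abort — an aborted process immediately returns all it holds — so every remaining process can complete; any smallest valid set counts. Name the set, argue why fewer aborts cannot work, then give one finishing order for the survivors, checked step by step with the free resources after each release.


Abort proc-A.
Key observation: proc-B was stuck for good until proc-A gave back (1, 0, 2); in the order shown it finishes at step 3.
No smaller set exists: with zero aborts the deadlock remains.
The survivors complete as proc-E, proc-H, proc-B, proc-F. Check, step by step (starting from the post-abort pool):
  pool = (2, 2, 4)
  run proc-E (needs (1, 1, 1), free (2, 2, 4)); after release of (0, 1, 0) the pool is (2, 3, 4)
  run proc-H (needs (1, 3, 1), free (2, 3, 4)); after release of (1, 0, 0) the pool is (3, 3, 4)
  run proc-B (needs (3, 1, 1), free (3, 3, 4)); after release of (2, 0, 0) the pool is (5, 3, 4)
  run proc-F (needs (3, 0, 3), free (5, 3, 4)); after release of (3, 1, 0) the pool is (8, 4, 4)


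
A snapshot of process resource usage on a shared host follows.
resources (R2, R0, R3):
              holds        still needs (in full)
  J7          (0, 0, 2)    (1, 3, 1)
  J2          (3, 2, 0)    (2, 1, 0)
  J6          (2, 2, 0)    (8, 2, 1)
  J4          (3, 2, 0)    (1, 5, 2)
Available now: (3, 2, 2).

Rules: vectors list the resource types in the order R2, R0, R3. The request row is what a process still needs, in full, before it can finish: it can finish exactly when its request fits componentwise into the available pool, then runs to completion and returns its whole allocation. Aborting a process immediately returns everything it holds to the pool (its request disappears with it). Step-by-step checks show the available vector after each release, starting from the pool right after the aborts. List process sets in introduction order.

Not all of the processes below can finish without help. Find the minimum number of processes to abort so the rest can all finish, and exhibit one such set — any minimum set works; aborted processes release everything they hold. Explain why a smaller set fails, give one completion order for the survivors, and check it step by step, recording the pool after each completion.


The answer: abort J4.
Key observation: no ordering could ever have run J6 before the abort of J4; with (3, 2, 0) back in the pool it fits at step 3.
Minimality: the empty abort set fails — the state is deadlocked as it stands.
The survivors complete as J2, J7, J6. Check, step by step (starting from the post-abort pool):
  pool = (6, 4, 2)
  J2: need (2, 1, 0) fits (6, 4, 2); releases (3, 2, 0), pool now (9, 6, 2)
  J7: need (1, 3, 1) fits (9, 6, 2); releases (0, 0, 2), pool now (9, 6, 4)
  J6: need (8, 2, 1) fits (9, 6, 4); releases (2, 2, 0), pool now (11, 8, 4)


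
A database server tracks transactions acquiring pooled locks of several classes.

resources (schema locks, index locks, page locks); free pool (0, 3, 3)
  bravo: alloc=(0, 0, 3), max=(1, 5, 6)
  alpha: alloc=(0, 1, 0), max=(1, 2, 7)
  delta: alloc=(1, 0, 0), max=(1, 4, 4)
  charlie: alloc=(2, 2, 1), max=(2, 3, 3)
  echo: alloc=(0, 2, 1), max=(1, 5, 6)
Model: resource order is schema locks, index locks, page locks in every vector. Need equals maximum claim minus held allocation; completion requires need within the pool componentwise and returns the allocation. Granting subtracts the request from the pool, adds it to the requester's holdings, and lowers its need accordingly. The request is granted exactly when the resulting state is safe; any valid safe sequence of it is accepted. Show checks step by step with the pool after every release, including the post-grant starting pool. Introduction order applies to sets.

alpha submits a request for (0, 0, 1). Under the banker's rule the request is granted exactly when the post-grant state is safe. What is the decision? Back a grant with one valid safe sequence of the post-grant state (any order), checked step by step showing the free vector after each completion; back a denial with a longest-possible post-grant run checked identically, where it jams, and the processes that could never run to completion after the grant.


GRANT — the state after the grant stays safe, e.g. via charlie, bravo, delta, alpha, echo.
Key observation: post-grant, (0, 3, 2) remains, and an order beginning with charlie completes everyone.
Check on the post-grant state, step by step:
  pool = (0, 3, 2)
  charlie: need (0, 1, 2) fits (0, 3, 2); releases (2, 2, 1), pool now (2, 5, 3)
  bravo: need (1, 5, 3) fits (2, 5, 3); releases (0, 0, 3), pool now (2, 5, 6)
  delta: need (0, 4, 4) fits (2, 5, 6); releases (1, 0, 0), pool now (3, 5, 6)
  alpha: need (1, 1, 6) fits (3, 5, 6); releases (0, 1, 1), pool now (3, 6, 7)
  echo: need (1, 3, 5) fits (3, 6, 7); releases (0, 2, 1), pool now (3, 8, 8)


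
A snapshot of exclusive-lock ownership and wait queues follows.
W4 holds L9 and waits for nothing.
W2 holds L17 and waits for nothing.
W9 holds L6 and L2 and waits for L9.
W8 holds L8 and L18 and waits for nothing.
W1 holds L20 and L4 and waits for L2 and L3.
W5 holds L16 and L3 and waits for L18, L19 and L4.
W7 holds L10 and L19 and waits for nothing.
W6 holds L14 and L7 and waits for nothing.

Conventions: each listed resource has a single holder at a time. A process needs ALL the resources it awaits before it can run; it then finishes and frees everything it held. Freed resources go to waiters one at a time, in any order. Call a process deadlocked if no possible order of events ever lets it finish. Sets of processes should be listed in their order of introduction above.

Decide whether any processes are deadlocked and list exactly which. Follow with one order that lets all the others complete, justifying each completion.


Deadlocked: W1 and W5.
Key observation: W1 -> W5 -> W1 is a circular wait — nothing in it can go first; no other process is dragged down with it.
A valid finishing order for the others: W2, W8, W7, W4, W6, W9.
Verifying each step:
  W2: no waits; runs immediately, freeing L17
  W8: no waits; runs immediately, freeing L8 and L18
  W7: no waits; runs immediately, freeing L10 and L19
  W4: no waits; runs immediately, freeing L9
  W6: no waits; runs immediately, freeing L14 and L7
  W9 waits on L9 — all released -> runs and releases L6 and L2


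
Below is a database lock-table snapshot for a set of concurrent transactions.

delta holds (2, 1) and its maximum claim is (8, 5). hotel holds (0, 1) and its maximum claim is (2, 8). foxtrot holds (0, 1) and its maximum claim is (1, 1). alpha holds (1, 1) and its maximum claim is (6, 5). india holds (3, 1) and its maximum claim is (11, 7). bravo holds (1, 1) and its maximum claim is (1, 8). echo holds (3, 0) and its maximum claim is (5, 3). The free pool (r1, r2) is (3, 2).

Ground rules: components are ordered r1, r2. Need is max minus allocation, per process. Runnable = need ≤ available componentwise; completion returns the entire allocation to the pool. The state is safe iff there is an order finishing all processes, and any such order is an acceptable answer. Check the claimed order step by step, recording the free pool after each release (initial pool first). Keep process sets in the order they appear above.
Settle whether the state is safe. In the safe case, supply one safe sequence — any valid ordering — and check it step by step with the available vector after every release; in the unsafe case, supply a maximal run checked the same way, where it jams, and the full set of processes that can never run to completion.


UNSAFE.
Key observation: after foxtrot, echo complete, (6, 3) is the best the pool ever gets, yet each leftover process wants more r2.
A maximal execution: foxtrot, echo — then nothing else fits. Check, step by step:
  pool = (3, 2)
  foxtrot needs (1, 0) <= (3, 2) -> finishes; pool += (0, 1) = (3, 3)
  echo needs (2, 3) <= (3, 3) -> finishes; pool += (3, 0) = (6, 3)
  delta cannot run: need (6, 4) vs free (6, 3) (insufficient r2)
  hotel cannot run: need (2, 7) vs free (6, 3) (insufficient r2)
  alpha cannot run: need (5, 4) vs free (6, 3) (insufficient r2)
  india cannot run: need (8, 6) vs free (6, 3) (insufficient r1 and r2)
  bravo cannot run: need (0, 7) vs free (6, 3) (insufficient r2)
Permanently blocked: delta, hotel, alpha, india and bravo.


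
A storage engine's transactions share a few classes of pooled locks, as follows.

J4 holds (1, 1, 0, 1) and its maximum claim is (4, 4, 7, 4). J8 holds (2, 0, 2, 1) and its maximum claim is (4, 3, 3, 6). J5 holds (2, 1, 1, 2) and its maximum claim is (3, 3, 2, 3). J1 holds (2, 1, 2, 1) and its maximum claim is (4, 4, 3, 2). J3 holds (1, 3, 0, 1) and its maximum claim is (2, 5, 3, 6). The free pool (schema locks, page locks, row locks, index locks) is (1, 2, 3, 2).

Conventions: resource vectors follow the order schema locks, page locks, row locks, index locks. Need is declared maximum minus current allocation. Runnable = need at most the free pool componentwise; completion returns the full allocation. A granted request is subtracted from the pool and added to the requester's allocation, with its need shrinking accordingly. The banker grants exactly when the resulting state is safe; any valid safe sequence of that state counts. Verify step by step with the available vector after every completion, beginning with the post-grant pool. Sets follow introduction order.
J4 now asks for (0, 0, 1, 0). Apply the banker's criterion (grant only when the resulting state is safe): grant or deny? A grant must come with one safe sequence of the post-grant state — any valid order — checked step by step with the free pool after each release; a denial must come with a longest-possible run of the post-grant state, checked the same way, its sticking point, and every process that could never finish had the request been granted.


GRANT. The post-grant state is safe; one safe sequence: J5, J1, J3, J8, J4.
Key observation: (1, 2, 2, 2) free after granting still covers J5 first, and each release covers the next.
Step-by-step check of the post-grant state:
  pool = (1, 2, 2, 2)
  J5: need (1, 2, 1, 1) fits (1, 2, 2, 2); releases (2, 1, 1, 2), pool now (3, 3, 3, 4)
  J1: need (2, 3, 1, 1) fits (3, 3, 3, 4); releases (2, 1, 2, 1), pool now (5, 4, 5, 5)
  J3: need (1, 2, 3, 5) fits (5, 4, 5, 5); releases (1, 3, 0, 1), pool now (6, 7, 5, 6)
  J8: need (2, 3, 1, 5) fits (6, 7, 5, 6); releases (2, 0, 2, 1), pool now (8, 7, 7, 7)
  J4: need (3, 3, 6, 3) fits (8, 7, 7, 7); releases (1, 1, 1, 1), pool now (9, 8, 8, 8)


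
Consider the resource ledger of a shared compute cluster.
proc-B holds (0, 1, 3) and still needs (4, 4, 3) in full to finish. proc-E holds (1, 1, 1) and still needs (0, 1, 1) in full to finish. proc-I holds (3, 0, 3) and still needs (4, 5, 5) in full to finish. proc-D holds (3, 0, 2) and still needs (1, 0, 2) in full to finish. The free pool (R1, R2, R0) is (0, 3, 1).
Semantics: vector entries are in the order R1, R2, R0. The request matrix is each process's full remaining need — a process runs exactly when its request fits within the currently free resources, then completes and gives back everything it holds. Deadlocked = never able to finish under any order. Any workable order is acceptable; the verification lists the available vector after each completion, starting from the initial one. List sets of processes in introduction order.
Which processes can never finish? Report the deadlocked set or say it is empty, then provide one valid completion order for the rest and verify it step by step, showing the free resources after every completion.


No process is deadlocked.
Key observation: proc-E can run right away; the returned allocation unlocks the remaining processes in turn.
The rest can finish in the order proc-E, proc-D, proc-B, proc-I. Verifying each step:
  pool = (0, 3, 1)
  proc-E: need (0, 1, 1) fits (0, 3, 1); releases (1, 1, 1), pool now (1, 4, 2)
  proc-D: need (1, 0, 2) fits (1, 4, 2); releases (3, 0, 2), pool now (4, 4, 4)
  proc-B: need (4, 4, 3) fits (4, 4, 4); releases (0, 1, 3), pool now (4, 5, 7)
  proc-I: need (4, 5, 5) fits (4, 5, 7); releases (3, 0, 3), pool now (7, 5, 10)


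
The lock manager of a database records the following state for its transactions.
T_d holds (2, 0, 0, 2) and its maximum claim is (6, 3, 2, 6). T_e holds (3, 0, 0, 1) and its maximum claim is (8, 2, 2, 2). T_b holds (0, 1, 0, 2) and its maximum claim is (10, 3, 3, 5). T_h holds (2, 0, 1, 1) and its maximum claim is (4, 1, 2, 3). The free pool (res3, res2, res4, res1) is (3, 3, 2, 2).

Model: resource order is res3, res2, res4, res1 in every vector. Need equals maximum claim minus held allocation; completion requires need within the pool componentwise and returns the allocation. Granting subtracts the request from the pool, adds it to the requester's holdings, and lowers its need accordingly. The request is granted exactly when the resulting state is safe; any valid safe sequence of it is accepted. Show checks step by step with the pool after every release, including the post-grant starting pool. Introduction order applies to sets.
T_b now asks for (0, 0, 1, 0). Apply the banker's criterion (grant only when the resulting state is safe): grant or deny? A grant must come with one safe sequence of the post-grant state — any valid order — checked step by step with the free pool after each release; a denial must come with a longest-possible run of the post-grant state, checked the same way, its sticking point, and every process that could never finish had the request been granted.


GRANT. The post-grant state is safe; one safe sequence: T_h, T_e, T_d, T_b.
Key observation: even at the reduced pool (3, 3, 1, 2), T_h fits immediately, so safety survives the grant.
Verifying the post-grant state step by step:
  pool = (3, 3, 1, 2)
  run T_h (needs (2, 1, 1, 2), free (3, 3, 1, 2)); after release of (2, 0, 1, 1) the pool is (5, 3, 2, 3)
  run T_e (needs (5, 2, 2, 1), free (5, 3, 2, 3)); after release of (3, 0, 0, 1) the pool is (8, 3, 2, 4)
  run T_d (needs (4, 3, 2, 4), free (8, 3, 2, 4)); after release of (2, 0, 0, 2) the pool is (10, 3, 2, 6)
  run T_b (needs (10, 2, 2, 3), free (10, 3, 2, 6)); after release of (0, 1, 1, 2) the pool is (10, 4, 3, 8)


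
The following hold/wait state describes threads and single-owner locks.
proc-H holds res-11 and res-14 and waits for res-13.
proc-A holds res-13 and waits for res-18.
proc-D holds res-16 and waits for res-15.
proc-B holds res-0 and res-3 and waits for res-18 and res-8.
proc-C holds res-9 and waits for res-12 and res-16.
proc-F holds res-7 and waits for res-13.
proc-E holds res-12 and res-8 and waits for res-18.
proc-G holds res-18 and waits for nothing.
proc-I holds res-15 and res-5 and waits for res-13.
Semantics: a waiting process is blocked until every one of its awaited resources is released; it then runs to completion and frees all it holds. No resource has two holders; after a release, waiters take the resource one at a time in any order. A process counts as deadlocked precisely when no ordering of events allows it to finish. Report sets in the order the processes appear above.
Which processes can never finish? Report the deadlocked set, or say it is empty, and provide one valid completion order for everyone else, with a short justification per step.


Nothing here is deadlocked.
Key observation: although several processes wait, no cycle exists — each chain bottoms out at a free runner.
A valid finishing order for the others: proc-G, proc-A, proc-E, proc-F, proc-I, proc-H, proc-D, proc-C, proc-B.
Step-by-step check:
  run proc-G (it waits on nothing); releases res-18
  proc-A waits on res-18 — all released -> runs and releases res-13
  proc-E waits on res-18 — all released -> runs and releases res-12 and res-8
  proc-F waits on res-13 — all released -> runs and releases res-7
  proc-I waits on res-13 — all released -> runs and releases res-15 and res-5
  proc-H waits on res-13 — all released -> runs and releases res-11 and res-14
  proc-D waits on res-15 — all released -> runs and releases res-16
  proc-C waits on res-12 and res-16 — all released -> runs and releases res-9
  proc-B waits on res-18 and res-8 — all released -> runs and releases res-0 and res-3


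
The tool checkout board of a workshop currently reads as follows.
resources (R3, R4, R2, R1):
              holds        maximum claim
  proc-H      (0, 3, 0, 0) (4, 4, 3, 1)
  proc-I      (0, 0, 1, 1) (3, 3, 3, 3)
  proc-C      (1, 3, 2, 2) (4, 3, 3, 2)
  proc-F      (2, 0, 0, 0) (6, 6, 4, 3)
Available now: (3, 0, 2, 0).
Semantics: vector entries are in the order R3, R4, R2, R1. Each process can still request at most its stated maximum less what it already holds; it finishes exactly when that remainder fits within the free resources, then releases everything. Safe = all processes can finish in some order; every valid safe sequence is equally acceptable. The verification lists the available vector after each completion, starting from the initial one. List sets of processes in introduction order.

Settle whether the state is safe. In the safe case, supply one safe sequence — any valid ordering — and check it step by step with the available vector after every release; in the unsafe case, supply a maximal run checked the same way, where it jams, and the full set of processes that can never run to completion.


SAFE. One safe sequence: proc-C, proc-H, proc-I, proc-F.
Key observation: the order's first zero-slack moment is proc-C ((3, 0, 1, 0) needed, (3, 0, 2, 0) free — a requested resource with nothing to spare).
Step-by-step check:
  pool = (3, 0, 2, 0)
  proc-C: need (3, 0, 1, 0) fits (3, 0, 2, 0); releases (1, 3, 2, 2), pool now (4, 3, 4, 2)
  proc-H: need (4, 1, 3, 1) fits (4, 3, 4, 2); releases (0, 3, 0, 0), pool now (4, 6, 4, 2)
  proc-I: need (3, 3, 2, 2) fits (4, 6, 4, 2); releases (0, 0, 1, 1), pool now (4, 6, 5, 3)
  proc-F: need (4, 6, 4, 3) fits (4, 6, 5, 3); releases (2, 0, 0, 0), pool now (6, 6, 5, 3)
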